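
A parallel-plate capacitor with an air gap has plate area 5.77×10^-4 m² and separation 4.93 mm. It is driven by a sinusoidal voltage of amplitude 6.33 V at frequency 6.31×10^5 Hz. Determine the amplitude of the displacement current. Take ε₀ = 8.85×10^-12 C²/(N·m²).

2.60×10^-5 A

The displacement current equals the conduction current C dV/dt, which peaks at C V₀ ω.
With C = ε₀A/d = (8.85×10^-12)(5.77×10^-4)/(4.93×10^-3) = 1.036×10^-12 F and ω = 2πf = 3.965×10^6 rad/s, I_d,max = (1.036×10^-12)(6.33)(3.965×10^6) = 2.60×10^-5 A.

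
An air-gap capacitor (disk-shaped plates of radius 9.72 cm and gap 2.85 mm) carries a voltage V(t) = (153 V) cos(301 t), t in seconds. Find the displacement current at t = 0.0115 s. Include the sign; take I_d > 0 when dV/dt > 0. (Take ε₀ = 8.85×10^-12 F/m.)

1.33×10^-6 A

dV/dt = (153)(301)·−sin(3.4615) = 1.448×10^4 V/s.
I_d = C dV/dt with C = ε₀A/d = (8.85×10^-12)(0.02968)/(2.85×10^-3) = 9.216×10^-11 F, so I_d = (9.216×10^-11)(1.448×10^4) = 1.33×10^-6 A.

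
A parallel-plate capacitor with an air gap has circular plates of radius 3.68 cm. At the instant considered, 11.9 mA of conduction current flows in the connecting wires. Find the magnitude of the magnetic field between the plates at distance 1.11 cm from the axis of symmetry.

1.95×10^-8 T

No conduction current crosses the gap, so I_d there equals the 0.0119 A in the leads.
For r < R the Ampère–Maxwell law gives B(2πr) = μ₀ I_d (r²/R²), so B = μ₀ I_d r/(2πR²) = (4π×10^-7)(0.0119)(0.0111)/(2π·0.0368²) = 1.95×10^-8 T.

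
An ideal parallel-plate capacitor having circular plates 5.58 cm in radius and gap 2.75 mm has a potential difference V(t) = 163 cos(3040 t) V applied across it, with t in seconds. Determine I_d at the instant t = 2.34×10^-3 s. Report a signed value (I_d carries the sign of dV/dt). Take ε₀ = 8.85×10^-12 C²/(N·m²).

-1.15×10^-5 A

dE/dt = (V₀ω/d)·−sin(ωt) with ωt = 7.1136 rad: (163)(3040)(-0.7382)/(2.75×10^-3) = -1.330×10^8 V/(m·s).
I_d = ε₀ A dE/dt = (8.85×10^-12)(9.782×10^-3)(-1.330×10^8) = -1.15×10^-5 A.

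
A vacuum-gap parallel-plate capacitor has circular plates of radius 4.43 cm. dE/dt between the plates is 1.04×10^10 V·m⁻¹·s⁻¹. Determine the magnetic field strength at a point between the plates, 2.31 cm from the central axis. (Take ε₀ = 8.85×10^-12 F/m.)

I_d = ε₀ dΦ_E/dt = ε₀ πR² (dE/dt) = (8.85×10^-12)(6.165×10^-3)(1.04×10^10) = 5.674×10^-4 A through the full plate area.
∮B·dl = μ₀ I_d,enc with I_d,enc = I_d r²/R² = 1.543×10^-4 A; so B = μ₀ I_d,enc/(2πr) = 1.34×10^-9 T.

1.34×10^-9 T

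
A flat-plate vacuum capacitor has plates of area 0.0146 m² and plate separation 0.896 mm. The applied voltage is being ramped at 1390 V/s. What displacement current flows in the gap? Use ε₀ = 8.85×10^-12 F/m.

2.00×10^-7 A

The displacement current equals the charging current C dV/dt. With C = ε₀A/d = (8.85×10^-12)(0.0146)/(8.96×10^-4) = 1.442×10^-10 F, I_d = (1.442×10^-10)(1390) = 2.00×10^-7 A.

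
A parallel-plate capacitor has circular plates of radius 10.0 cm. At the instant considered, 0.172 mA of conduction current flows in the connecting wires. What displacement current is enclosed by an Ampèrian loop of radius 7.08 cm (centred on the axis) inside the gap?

8.62×10^-5 A

No conduction current crosses the gap, so I_d there equals the 1.72×10^-4 A in the leads.
Through an area πr² the displacement current is I_d·(πr²/πR²) = I_d (r/R)² = 8.62×10^-5 A.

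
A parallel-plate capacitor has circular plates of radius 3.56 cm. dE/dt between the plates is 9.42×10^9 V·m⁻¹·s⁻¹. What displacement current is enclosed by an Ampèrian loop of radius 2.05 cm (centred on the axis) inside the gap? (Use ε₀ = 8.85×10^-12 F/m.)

Through the whole plate area (πR² = 3.982×10^-3 m²), I_d = ε₀ πR² dE/dt = 3.320×10^-4 A.
Through an area πr² the displacement current is I_d·(πr²/πR²) = I_d (r/R)² = 1.10×10^-4 A.

1.10×10^-4 A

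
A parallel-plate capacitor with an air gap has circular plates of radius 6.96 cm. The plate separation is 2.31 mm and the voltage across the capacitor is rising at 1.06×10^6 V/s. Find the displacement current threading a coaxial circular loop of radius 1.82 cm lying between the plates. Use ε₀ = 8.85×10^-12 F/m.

I_d = C dV/dt with C = ε₀πR²/d = 5.831×10^-11 F, so I_d = (5.831×10^-11)(1.06×10^6) = 6.181×10^-5 A.
Through an area πr² the displacement current is I_d·(πr²/πR²) = I_d (r/R)² = 4.23×10^-6 A.

4.23×10^-6 A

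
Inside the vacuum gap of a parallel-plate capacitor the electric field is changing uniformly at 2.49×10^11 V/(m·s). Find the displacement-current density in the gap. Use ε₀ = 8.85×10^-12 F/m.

J_d = ε₀ dE/dt = (8.85×10^-12)(2.49×10^11) = 2.20 A/m².

2.20 A/m²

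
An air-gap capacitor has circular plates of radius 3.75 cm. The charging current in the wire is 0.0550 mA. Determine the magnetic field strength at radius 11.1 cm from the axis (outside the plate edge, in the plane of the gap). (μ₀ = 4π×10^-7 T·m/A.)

By continuity the displacement current in the gap matches the conduction current: I_d = 5.50×10^-5 A.
For r ≥ R the full I_d is enclosed: B = μ₀ I_d/(2πr) = (4π×10^-7)(5.50×10^-5)/(2π·0.111) = 9.91×10^-11 T.

9.91×10^-11 T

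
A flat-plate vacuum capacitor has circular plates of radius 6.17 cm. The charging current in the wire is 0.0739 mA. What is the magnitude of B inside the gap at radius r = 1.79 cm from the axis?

6.95×10^-11 T

Between the plates the displacement current equals the wire current: I_d = 0.0739 mA = 7.39×10^-5 A.
For r < R the Ampère–Maxwell law gives B(2πr) = μ₀ I_d (r²/R²), so B = μ₀ I_d r/(2πR²) = (4π×10^-7)(7.39×10^-5)(0.0179)/(2π·0.0617²) = 6.95×10^-11 T.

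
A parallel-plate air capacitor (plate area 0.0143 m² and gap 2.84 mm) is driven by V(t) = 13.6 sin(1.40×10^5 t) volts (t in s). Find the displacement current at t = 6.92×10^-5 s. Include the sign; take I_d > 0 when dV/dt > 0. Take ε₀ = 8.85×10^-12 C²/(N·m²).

dE/dt = (V₀ω/d)·cos(ωt) with ωt = 9.688 rad: (13.6)(1.40×10^5)(-0.9656)/(2.84×10^-3) = -6.474×10^8 V/(m·s).
I_d = ε₀ A dE/dt = (8.85×10^-12)(0.0143)(-6.474×10^8) = -8.19×10^-5 A.

-8.19×10^-5 A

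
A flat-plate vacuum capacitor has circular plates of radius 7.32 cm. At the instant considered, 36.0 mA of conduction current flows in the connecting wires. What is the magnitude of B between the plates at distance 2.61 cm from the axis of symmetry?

Between the plates the displacement current equals the wire current: I_d = 36.0 mA = 0.0360 A.
For r < R the Ampère–Maxwell law gives B(2πr) = μ₀ I_d (r²/R²), so B = μ₀ I_d r/(2πR²) = (4π×10^-7)(0.0360)(0.0261)/(2π·0.0732²) = 3.51×10^-8 T.

3.51×10^-8 T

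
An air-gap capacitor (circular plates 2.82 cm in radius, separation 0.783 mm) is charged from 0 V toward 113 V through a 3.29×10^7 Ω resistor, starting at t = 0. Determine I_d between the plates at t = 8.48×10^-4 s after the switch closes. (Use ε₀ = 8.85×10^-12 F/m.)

With C = ε₀A/d = (8.85×10^-12)(2.498×10^-3)/(7.83×10^-4) = 2.823×10^-11 F, the time constant is τ = RC = 9.288×10^-4 s, so t/τ = 0.9130 and e^(−t/τ) = 0.4013.
I_d = I_cond = (V₀/R) e^(−t/τ) = (3.435×10^-6)(0.4013) = 1.38×10^-6 A.

1.38×10^-6 A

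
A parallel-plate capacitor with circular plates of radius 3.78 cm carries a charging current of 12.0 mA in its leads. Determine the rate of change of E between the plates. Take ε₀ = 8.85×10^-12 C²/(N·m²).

3.02×10^11 V/(m·s)

By continuity, I_d in the gap equals the 12.0 mA flowing in the wire.
Then dE/dt = I_d/(ε₀A) = 3.02×10^11 V/(m·s).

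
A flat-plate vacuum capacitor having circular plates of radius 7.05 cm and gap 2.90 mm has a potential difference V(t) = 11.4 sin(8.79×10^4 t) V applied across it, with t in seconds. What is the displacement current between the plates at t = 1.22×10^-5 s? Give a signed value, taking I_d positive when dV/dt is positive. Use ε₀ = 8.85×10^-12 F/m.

dV/dt = (11.4)(8.79×10^4)·cos(1.07238) = 4.790×10^5 V/s.
I_d = C dV/dt with C = ε₀A/d = (8.85×10^-12)(0.01561)/(2.90×10^-3) = 4.764×10^-11 F, so I_d = (4.764×10^-11)(4.790×10^5) = 2.28×10^-5 A.

2.28×10^-5 A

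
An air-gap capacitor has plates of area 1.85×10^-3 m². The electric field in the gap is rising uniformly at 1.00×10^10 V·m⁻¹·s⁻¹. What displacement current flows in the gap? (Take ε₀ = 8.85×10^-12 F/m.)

The displacement current is ε₀ times dΦ_E/dt = ε₀ A dE/dt = (8.85×10^-12)(1.85×10^-3)(1.00×10^10) = 1.64×10^-4 A.

1.64×10^-4 A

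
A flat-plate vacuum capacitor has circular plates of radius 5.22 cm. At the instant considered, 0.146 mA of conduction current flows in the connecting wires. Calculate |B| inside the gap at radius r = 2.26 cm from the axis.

2.42×10^-10 T

Between the plates the displacement current equals the wire current: I_d = 0.146 mA = 1.46×10^-4 A.
For r < R the Ampère–Maxwell law gives B(2πr) = μ₀ I_d (r²/R²), so B = μ₀ I_d r/(2πR²) = (4π×10^-7)(1.46×10^-4)(0.0226)/(2π·0.0522²) = 2.42×10^-10 T.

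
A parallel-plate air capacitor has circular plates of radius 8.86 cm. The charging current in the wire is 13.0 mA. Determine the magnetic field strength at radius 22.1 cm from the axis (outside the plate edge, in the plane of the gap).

1.18×10^-8 T

Between the plates the displacement current equals the wire current: I_d = 13.0 mA = 0.0130 A.
For r ≥ R the full I_d is enclosed: B = μ₀ I_d/(2πr) = (4π×10^-7)(0.0130)/(2π·0.221) = 1.18×10^-8 T.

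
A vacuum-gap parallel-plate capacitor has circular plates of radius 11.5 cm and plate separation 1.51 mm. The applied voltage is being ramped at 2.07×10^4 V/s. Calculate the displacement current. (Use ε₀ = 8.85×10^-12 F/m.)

5.04×10^-6 A

The displacement current equals the charging current C dV/dt. With C = ε₀A/d = (8.85×10^-12)(0.04155)/(1.51×10^-3) = 2.435×10^-10 F, I_d = (2.435×10^-10)(2.07×10^4) = 5.04×10^-6 A.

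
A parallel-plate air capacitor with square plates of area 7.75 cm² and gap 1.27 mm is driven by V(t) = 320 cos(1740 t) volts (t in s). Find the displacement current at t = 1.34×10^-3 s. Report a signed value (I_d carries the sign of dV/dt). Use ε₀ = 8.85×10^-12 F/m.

dV/dt = (320)(1740)·−sin(2.3316) = -4.033×10^5 V/s.
I_d = C dV/dt with C = ε₀A/d = (8.85×10^-12)(7.75×10^-4)/(1.27×10^-3) = 5.401×10^-12 F, so I_d = (5.401×10^-12)(-4.033×10^5) = -2.18×10^-6 A.

-2.18×10^-6 A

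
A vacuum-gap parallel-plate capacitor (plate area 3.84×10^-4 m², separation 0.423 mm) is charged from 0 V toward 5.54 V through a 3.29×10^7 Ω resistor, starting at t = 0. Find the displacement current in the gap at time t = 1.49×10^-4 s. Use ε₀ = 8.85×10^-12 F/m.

9.58×10^-8 A

C = ε₀A/d = (8.85×10^-12)(3.84×10^-4)/(4.23×10^-4) = 8.034×10^-12 F and τ = RC = 2.643×10^-4 s. I_d in the gap equals the RC charging current.
I_d(t) = (V₀/R) e^(−t/τ) = 1.684×10^-7 · e^(−0.5638) = 9.58×10^-8 A.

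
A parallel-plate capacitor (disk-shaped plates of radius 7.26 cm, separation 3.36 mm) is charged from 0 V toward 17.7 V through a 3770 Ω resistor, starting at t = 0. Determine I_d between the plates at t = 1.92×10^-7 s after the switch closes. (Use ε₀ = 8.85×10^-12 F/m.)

C = ε₀A/d = (8.85×10^-12)(0.01656)/(3.36×10^-3) = 4.362×10^-11 F, so τ = RC = 1.644×10^-7 s.
The conduction current is I(t) = (V₀/R) e^(−t/τ), and the displacement current between the plates equals it.
t/τ = 1.168; I_d = (17.7/3770) · e^(−1.168) = (4.695×10^-3)(0.3110) = 1.46×10^-3 A.

1.46×10^-3 A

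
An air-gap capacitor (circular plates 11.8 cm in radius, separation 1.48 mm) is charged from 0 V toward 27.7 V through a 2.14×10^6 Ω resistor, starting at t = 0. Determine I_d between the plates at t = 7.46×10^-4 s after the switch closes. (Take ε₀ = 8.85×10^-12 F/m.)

C = ε₀A/d = (8.85×10^-12)(0.04374)/(1.48×10^-3) = 2.616×10^-10 F, so τ = RC = 5.598×10^-4 s.
The conduction current is I(t) = (V₀/R) e^(−t/τ), and the displacement current between the plates equals it.
t/τ = 1.333; I_d = (27.7/2.14×10^6) · e^(−1.333) = (1.294×10^-5)(0.2637) = 3.41×10^-6 A.

3.41×10^-6 A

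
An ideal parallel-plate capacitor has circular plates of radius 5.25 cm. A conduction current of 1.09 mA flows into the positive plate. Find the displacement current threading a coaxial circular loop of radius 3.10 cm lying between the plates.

By continuity the displacement current in the gap matches the conduction current: I_d = 1.09×10^-3 A.
The field is uniform, so I_d,enc = I_d (r/R)² = (1.09×10^-3)(3.10/5.25)² = 3.80×10^-4 A.

3.80×10^-4 A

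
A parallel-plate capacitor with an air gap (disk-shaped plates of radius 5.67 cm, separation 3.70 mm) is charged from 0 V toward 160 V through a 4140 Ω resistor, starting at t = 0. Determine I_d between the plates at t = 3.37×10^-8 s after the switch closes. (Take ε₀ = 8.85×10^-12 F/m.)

C = ε₀A/d = (8.85×10^-12)(0.01010)/(3.70×10^-3) = 2.416×10^-11 F, so τ = RC = 1.000×10^-7 s.
The conduction current is I(t) = (V₀/R) e^(−t/τ), and the displacement current between the plates equals it.
t/τ = 0.3370; I_d = (160/4140) · e^(−0.3370) = (0.03865)(0.7139) = 0.0276 A.

0.0276 A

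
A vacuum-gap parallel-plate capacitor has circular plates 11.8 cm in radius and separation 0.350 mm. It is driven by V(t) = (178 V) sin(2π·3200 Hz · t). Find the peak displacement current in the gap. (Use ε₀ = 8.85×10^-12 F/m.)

3.96×10^-3 A

(dE/dt)_max = V₀ω/d = 1.023×10^10 V/(m·s); ω = 2πf = 2.011×10^4 rad/s.
I_d,max = ε₀ A (dE/dt)_max = (8.85×10^-12)(0.04374)(1.023×10^10) = 3.96×10^-3 A.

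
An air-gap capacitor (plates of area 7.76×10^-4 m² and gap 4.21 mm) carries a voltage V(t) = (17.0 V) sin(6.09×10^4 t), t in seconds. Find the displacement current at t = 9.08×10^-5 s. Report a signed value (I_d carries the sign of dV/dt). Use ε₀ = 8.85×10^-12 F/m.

dE/dt = (V₀ω/d)·cos(ωt) with ωt = 5.52972 rad: (17.0)(6.09×10^4)(0.7293)/(4.21×10^-3) = 1.793×10^8 V/(m·s).
I_d = ε₀ A dE/dt = (8.85×10^-12)(7.76×10^-4)(1.793×10^8) = 1.23×10^-6 A.

1.23×10^-6 A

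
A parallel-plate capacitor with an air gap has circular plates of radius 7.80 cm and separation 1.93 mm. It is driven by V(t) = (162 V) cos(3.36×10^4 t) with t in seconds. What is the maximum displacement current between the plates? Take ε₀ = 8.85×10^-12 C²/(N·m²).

4.77×10^-4 A

The displacement current equals the conduction current C dV/dt, which peaks at C V₀ ω.
With C = ε₀A/d = (8.85×10^-12)(0.01911)/(1.93×10^-3) = 8.763×10^-11 F and ω = 3.36×10^4 rad/s, I_d,max = (8.763×10^-11)(162)(3.36×10^4) = 4.77×10^-4 A.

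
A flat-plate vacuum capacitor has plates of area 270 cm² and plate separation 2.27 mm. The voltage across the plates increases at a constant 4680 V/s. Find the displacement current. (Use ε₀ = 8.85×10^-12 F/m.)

The field between the plates is E = V/d, so dE/dt = (4680)/(2.27×10^-3 m) = 2.062×10^6 V/(m·s).
I_d = ε₀ A (dE/dt) = (8.85×10^-12)(0.0270)(2.062×10^6) = 4.93×10^-7 A.

4.93×10^-7 A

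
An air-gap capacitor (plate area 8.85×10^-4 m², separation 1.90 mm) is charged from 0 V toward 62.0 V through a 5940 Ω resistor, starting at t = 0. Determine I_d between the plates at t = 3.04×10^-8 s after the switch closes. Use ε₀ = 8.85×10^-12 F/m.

3.02×10^-3 A

With C = ε₀A/d = (8.85×10^-12)(8.85×10^-4)/(1.90×10^-3) = 4.122×10^-12 F, the time constant is τ = RC = 2.448×10^-8 s, so t/τ = 1.242 and e^(−t/τ) = 0.2888.
I_d = I_cond = (V₀/R) e^(−t/τ) = (0.01044)(0.2888) = 3.02×10^-3 A.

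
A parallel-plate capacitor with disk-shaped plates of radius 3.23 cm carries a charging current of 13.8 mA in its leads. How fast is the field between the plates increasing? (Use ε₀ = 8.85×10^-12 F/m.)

By continuity, I_d in the gap equals the 13.8 mA flowing in the wire.
Inverting I_d = ε₀ A dE/dt gives dE/dt = 0.0138 / (8.85×10^-12 · 3.278×10^-3) = 4.76×10^11 V/(m·s).

4.76×10^11 V/(m·s)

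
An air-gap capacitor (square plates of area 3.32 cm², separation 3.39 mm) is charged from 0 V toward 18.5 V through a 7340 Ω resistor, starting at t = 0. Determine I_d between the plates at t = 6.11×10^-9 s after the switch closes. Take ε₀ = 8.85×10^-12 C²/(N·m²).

C = ε₀A/d = (8.85×10^-12)(3.32×10^-4)/(3.39×10^-3) = 8.667×10^-13 F and τ = RC = 6.362×10^-9 s. I_d in the gap equals the RC charging current.
I_d(t) = (V₀/R) e^(−t/τ) = 2.520×10^-3 · e^(−0.9604) = 9.65×10^-4 A.

9.65×10^-4 A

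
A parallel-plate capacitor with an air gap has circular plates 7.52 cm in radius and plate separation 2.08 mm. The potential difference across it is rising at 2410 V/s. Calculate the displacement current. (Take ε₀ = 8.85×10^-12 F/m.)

C = ε₀A/d = (8.85×10^-12)(0.01777)/(2.08×10^-3) = 7.561×10^-11 F.
I_d = C dV/dt = (7.561×10^-11)(2410) = 1.82×10^-7 A.

1.82×10^-7 A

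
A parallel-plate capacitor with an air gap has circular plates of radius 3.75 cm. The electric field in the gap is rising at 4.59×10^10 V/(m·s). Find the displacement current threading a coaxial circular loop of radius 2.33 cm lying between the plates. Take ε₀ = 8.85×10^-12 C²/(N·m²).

6.93×10^-4 A

Total displacement current: I_d = ε₀(πR²)(dE/dt) = (8.85×10^-12)(4.418×10^-3)(4.59×10^10) = 1.795×10^-3 A.
Through an area πr² the displacement current is I_d·(πr²/πR²) = I_d (r/R)² = 6.93×10^-4 A.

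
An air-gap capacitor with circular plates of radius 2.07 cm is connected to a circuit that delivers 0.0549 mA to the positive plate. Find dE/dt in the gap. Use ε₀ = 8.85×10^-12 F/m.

The displacement current between the plates equals the conduction current, I_d = 0.0549 mA.
Since I_d = ε₀ A dE/dt, dE/dt = I_d/(ε₀A) = (5.49×10^-5)/((8.85×10^-12)(1.346×10^-3)) = 4.61×10^9 V/(m·s).

4.61×10^9 V/(m·s)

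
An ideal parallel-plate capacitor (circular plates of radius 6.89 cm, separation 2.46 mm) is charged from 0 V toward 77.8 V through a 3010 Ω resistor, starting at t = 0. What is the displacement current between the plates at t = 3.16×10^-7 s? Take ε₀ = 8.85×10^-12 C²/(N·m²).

C = ε₀A/d = (8.85×10^-12)(0.01491)/(2.46×10^-3) = 5.364×10^-11 F and τ = RC = 1.615×10^-7 s. I_d in the gap equals the RC charging current.
I_d(t) = (V₀/R) e^(−t/τ) = 0.02585 · e^(−1.957) = 3.65×10^-3 A.

3.65×10^-3 A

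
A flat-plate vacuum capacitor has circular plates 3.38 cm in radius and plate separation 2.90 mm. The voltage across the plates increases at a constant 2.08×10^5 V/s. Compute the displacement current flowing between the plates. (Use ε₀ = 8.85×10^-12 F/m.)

2.28×10^-6 A

E = V/d so dE/dt = (dV/dt)/d = 7.172×10^7 V/(m·s), and I_d = ε₀ A dE/dt = (8.85×10^-12)(3.589×10^-3)(7.172×10^7) = 2.28×10^-6 A.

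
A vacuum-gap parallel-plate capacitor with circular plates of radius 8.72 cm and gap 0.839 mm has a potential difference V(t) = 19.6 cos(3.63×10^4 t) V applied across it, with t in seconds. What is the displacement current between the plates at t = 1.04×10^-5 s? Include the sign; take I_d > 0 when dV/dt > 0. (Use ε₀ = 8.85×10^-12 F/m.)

-6.61×10^-5 A

dE/dt = (V₀ω/d)·−sin(ωt) with ωt = 0.37752 rad: (19.6)(3.63×10^4)(-0.3686)/(8.39×10^-4) = -3.126×10^8 V/(m·s).
I_d = ε₀ A dE/dt = (8.85×10^-12)(0.02389)(-3.126×10^8) = -6.61×10^-5 A.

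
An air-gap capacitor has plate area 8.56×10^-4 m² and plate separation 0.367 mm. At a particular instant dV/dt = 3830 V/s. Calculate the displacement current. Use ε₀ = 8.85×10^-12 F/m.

E = V/d so dE/dt = (dV/dt)/d = 1.044×10^7 V/(m·s), and I_d = ε₀ A dE/dt = (8.85×10^-12)(8.56×10^-4)(1.044×10^7) = 7.91×10^-8 A.

7.91×10^-8 A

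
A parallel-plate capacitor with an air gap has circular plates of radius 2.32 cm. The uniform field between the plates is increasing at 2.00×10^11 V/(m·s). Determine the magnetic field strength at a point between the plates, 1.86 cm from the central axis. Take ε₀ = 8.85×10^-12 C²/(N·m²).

Through the whole plate area (πR² = 1.691×10^-3 m²), I_d = ε₀ πR² dE/dt = 2.993×10^-3 A.
For r < R the Ampère–Maxwell law gives B(2πr) = μ₀ I_d (r²/R²), so B = μ₀ I_d r/(2πR²) = (4π×10^-7)(2.993×10^-3)(0.0186)/(2π·0.0232²) = 2.07×10^-8 T.

2.07×10^-8 T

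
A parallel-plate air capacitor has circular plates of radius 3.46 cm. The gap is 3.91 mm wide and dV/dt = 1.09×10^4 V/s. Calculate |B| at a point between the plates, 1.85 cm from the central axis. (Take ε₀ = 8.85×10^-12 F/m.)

2.87×10^-13 T

dE/dt = (dV/dt)/d = 2.788×10^6 V/(m·s); I_d = ε₀(πR²)(dE/dt) = (8.85×10^-12)(3.761×10^-3)(2.788×10^6) = 9.280×10^-8 A.
An Ampèrian loop of radius r encloses a fraction (r/R)² of I_d. Then B·2πr = μ₀ I_d (r/R)², giving B = μ₀ I_d r/(2πR²) = 2.87×10^-13 T.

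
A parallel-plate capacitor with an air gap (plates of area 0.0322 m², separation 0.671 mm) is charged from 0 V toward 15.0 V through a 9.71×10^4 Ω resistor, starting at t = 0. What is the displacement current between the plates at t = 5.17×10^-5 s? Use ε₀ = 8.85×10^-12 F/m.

4.41×10^-5 A

C = ε₀A/d = (8.85×10^-12)(0.0322)/(6.71×10^-4) = 4.247×10^-10 F and τ = RC = 4.124×10^-5 s. I_d in the gap equals the RC charging current.
I_d(t) = (V₀/R) e^(−t/τ) = 1.545×10^-4 · e^(−1.254) = 4.41×10^-5 A.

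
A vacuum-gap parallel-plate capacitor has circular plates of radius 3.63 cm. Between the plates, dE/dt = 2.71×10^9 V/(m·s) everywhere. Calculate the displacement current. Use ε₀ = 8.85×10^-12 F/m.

I_d = ε₀ A (dE/dt) = (8.85×10^-12)(4.140×10^-3 m²)(2.71×10^9) = 9.93×10^-5 A.

9.93×10^-5 A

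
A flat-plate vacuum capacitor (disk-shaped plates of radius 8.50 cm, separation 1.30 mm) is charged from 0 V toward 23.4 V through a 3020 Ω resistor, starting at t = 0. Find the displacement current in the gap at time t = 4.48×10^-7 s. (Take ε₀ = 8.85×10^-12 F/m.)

With C = ε₀A/d = (8.85×10^-12)(0.02270)/(1.30×10^-3) = 1.545×10^-10 F, the time constant is τ = RC = 4.666×10^-7 s, so t/τ = 0.9601 and e^(−t/τ) = 0.3829.
I_d = I_cond = (V₀/R) e^(−t/τ) = (7.748×10^-3)(0.3829) = 2.97×10^-3 A.

2.97×10^-3 A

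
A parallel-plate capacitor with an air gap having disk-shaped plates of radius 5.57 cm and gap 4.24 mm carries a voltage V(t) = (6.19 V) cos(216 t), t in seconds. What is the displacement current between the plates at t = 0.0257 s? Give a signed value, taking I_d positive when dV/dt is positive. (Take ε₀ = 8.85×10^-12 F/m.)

dV/dt = (6.19)(216)·−sin(5.5512) = 893.6 V/s.
I_d = C dV/dt with C = ε₀A/d = (8.85×10^-12)(9.747×10^-3)/(4.24×10^-3) = 2.034×10^-11 F, so I_d = (2.034×10^-11)(893.6) = 1.82×10^-8 A.

1.82×10^-8 A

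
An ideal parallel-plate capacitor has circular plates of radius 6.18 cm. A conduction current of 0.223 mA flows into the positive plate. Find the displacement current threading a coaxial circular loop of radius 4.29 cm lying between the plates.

1.07×10^-4 A

By continuity the displacement current in the gap matches the conduction current: I_d = 2.23×10^-4 A.
Since J_d is uniform, the enclosed fraction is (r/R)² = 0.4819, giving I_d,enc = 1.07×10^-4 A.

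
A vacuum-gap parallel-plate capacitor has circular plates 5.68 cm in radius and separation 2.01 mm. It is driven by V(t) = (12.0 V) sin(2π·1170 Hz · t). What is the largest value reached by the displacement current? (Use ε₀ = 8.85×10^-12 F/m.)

C = ε₀A/d = (8.85×10^-12)(0.01014)/(2.01×10^-3) = 4.465×10^-11 F; ω = 2πf = 7351 rad/s.
I_d = C dV/dt, so |I_d|_max = C V₀ ω = (4.465×10^-11)(12.0)(7351) = 3.94×10^-6 A.

3.94×10^-6 A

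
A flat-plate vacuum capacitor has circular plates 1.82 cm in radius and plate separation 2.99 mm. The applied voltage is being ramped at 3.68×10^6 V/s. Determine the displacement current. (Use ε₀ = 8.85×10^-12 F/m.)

1.13×10^-5 A

The field between the plates is E = V/d, so dE/dt = (3.68×10^6)/(2.99×10^-3 m) = 1.231×10^9 V/(m·s).
I_d = ε₀ A (dE/dt) = (8.85×10^-12)(1.041×10^-3)(1.231×10^9) = 1.13×10^-5 A.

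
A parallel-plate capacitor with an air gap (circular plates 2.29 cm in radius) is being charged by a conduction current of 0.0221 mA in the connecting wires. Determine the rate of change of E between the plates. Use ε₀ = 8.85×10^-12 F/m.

1.52×10^9 V/(m·s)

By continuity, I_d in the gap equals the 0.0221 mA flowing in the wire.
Inverting I_d = ε₀ A dE/dt gives dE/dt = 2.21×10^-5 / (8.85×10^-12 · 1.647×10^-3) = 1.52×10^9 V/(m·s).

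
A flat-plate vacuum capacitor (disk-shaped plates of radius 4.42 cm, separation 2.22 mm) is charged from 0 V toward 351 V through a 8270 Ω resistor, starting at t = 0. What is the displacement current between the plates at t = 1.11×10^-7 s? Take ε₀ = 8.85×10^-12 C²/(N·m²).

With C = ε₀A/d = (8.85×10^-12)(6.138×10^-3)/(2.22×10^-3) = 2.447×10^-11 F, the time constant is τ = RC = 2.024×10^-7 s, so t/τ = 0.5484 and e^(−t/τ) = 0.5779.
I_d = I_cond = (V₀/R) e^(−t/τ) = (0.04244)(0.5779) = 0.0245 A.

0.0245 A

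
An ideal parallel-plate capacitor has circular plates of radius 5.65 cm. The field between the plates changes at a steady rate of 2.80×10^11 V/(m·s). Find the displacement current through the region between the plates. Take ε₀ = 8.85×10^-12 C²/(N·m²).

0.0249 A

I_d = ε₀ A (dE/dt) = (8.85×10^-12)(0.01003 m²)(2.80×10^11) = 0.0249 A.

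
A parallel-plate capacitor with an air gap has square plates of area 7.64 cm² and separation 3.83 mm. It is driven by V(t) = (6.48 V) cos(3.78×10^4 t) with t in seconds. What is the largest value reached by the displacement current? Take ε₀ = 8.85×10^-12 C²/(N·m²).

4.32×10^-7 A

C = ε₀A/d = (8.85×10^-12)(7.64×10^-4)/(3.83×10^-3) = 1.765×10^-12 F; ω = 3.78×10^4 rad/s.
I_d = C dV/dt, so |I_d|_max = C V₀ ω = (1.765×10^-12)(6.48)(3.78×10^4) = 4.32×10^-7 A.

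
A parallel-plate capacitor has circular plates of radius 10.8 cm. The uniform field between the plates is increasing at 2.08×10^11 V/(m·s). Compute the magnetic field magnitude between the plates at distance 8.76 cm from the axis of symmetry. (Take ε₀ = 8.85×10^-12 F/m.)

1.01×10^-7 T

Through the whole plate area (πR² = 0.03664 m²), I_d = ε₀ πR² dE/dt = 0.06745 A.
For r < R the Ampère–Maxwell law gives B(2πr) = μ₀ I_d (r²/R²), so B = μ₀ I_d r/(2πR²) = (4π×10^-7)(0.06745)(0.0876)/(2π·0.108²) = 1.01×10^-7 T.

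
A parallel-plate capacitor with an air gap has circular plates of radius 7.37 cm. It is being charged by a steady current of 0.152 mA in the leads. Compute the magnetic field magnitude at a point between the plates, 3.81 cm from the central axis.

No conduction current crosses the gap, so I_d there equals the 1.52×10^-4 A in the leads.
∮B·dl = μ₀ I_d,enc with I_d,enc = I_d r²/R² = 4.062×10^-5 A; so B = μ₀ I_d,enc/(2πr) = 2.13×10^-10 T.

2.13×10^-10 T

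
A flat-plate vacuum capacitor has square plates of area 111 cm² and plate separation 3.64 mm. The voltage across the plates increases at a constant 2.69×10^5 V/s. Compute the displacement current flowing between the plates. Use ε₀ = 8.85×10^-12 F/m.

The displacement current equals the charging current C dV/dt. With C = ε₀A/d = (8.85×10^-12)(0.0111)/(3.64×10^-3) = 2.699×10^-11 F, I_d = (2.699×10^-11)(2.69×10^5) = 7.26×10^-6 A.

7.26×10^-6 A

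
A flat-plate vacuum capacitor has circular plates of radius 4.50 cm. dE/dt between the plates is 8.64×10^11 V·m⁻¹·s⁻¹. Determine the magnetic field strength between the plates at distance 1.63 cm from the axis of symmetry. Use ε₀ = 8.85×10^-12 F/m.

I_d = ε₀ dΦ_E/dt = ε₀ πR² (dE/dt) = (8.85×10^-12)(6.362×10^-3)(8.64×10^11) = 0.04865 A through the full plate area.
An Ampèrian loop of radius r encloses a fraction (r/R)² of I_d. Then B·2πr = μ₀ I_d (r/R)², giving B = μ₀ I_d r/(2πR²) = 7.83×10^-8 T.

7.83×10^-8 T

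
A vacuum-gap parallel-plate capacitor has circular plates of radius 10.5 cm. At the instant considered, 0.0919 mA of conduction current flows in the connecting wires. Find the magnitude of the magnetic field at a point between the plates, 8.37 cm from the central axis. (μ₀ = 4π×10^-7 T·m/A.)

No conduction current crosses the gap, so I_d there equals the 9.19×10^-5 A in the leads.
∮B·dl = μ₀ I_d,enc with I_d,enc = I_d r²/R² = 5.840×10^-5 A; so B = μ₀ I_d,enc/(2πr) = 1.40×10^-10 T.

1.40×10^-10 T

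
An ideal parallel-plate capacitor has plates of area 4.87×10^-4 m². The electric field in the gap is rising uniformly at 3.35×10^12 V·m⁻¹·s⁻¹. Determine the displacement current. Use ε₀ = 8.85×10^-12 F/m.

0.0144 A

The displacement current is ε₀ times dΦ_E/dt = ε₀ A dE/dt = (8.85×10^-12)(4.87×10^-4)(3.35×10^12) = 0.0144 A.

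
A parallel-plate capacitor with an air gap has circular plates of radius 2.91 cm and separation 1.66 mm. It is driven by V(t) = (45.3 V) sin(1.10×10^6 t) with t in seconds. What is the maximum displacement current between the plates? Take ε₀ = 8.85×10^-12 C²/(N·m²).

C = ε₀A/d = (8.85×10^-12)(2.660×10^-3)/(1.66×10^-3) = 1.418×10^-11 F; ω = 1.10×10^6 rad/s.
I_d = C dV/dt, so |I_d|_max = C V₀ ω = (1.418×10^-11)(45.3)(1.10×10^6) = 7.07×10^-4 A.

7.07×10^-4 A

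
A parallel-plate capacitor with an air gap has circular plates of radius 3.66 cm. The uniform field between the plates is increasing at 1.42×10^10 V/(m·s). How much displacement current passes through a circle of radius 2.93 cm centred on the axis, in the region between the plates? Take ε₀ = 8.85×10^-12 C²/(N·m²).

3.39×10^-4 A

Through the whole plate area (πR² = 4.208×10^-3 m²), I_d = ε₀ πR² dE/dt = 5.288×10^-4 A.
Through an area πr² the displacement current is I_d·(πr²/πR²) = I_d (r/R)² = 3.39×10^-4 A.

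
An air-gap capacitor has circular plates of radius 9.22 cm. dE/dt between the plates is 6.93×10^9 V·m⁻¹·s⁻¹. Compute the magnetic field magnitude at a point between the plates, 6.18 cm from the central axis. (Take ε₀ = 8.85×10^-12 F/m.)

2.38×10^-9 T

Total displacement current: I_d = ε₀(πR²)(dE/dt) = (8.85×10^-12)(0.02671)(6.93×10^9) = 1.638×10^-3 A.
For r < R the Ampère–Maxwell law gives B(2πr) = μ₀ I_d (r²/R²), so B = μ₀ I_d r/(2πR²) = (4π×10^-7)(1.638×10^-3)(0.0618)/(2π·0.0922²) = 2.38×10^-9 T.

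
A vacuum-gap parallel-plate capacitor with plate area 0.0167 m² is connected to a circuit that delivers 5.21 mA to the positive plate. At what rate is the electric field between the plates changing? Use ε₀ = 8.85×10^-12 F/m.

The displacement current between the plates equals the conduction current, I_d = 5.21 mA.
Then dE/dt = I_d/(ε₀A) = 3.53×10^10 V/(m·s).

3.53×10^10 V/(m·s)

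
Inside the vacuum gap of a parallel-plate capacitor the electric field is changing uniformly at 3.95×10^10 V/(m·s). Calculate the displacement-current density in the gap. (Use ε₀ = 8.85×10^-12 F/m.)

J_d = ε₀ dE/dt = (8.85×10^-12)(3.95×10^10) = 0.350 A/m².

0.350 A/m²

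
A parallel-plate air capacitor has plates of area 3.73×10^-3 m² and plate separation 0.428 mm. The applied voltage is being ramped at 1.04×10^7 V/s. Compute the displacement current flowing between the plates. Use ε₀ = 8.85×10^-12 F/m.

C = ε₀A/d = (8.85×10^-12)(3.73×10^-3)/(4.28×10^-4) = 7.713×10^-11 F.
I_d = C dV/dt = (7.713×10^-11)(1.04×10^7) = 8.02×10^-4 A.

8.02×10^-4 A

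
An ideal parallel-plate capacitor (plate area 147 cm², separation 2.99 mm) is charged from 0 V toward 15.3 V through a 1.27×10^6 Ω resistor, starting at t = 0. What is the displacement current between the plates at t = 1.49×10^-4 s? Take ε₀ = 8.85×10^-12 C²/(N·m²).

With C = ε₀A/d = (8.85×10^-12)(0.0147)/(2.99×10^-3) = 4.351×10^-11 F, the time constant is τ = RC = 5.526×10^-5 s, so t/τ = 2.696 and e^(−t/τ) = 0.06747.
I_d = I_cond = (V₀/R) e^(−t/τ) = (1.205×10^-5)(0.06747) = 8.13×10^-7 A.

8.13×10^-7 A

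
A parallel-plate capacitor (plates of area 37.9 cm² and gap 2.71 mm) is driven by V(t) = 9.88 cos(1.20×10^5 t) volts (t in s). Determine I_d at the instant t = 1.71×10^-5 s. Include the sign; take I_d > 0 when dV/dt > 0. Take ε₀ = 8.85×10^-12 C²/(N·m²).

dV/dt = (9.88)(1.20×10^5)·−sin(2.052) = -1.051×10^6 V/s.
I_d = C dV/dt with C = ε₀A/d = (8.85×10^-12)(3.79×10^-3)/(2.71×10^-3) = 1.238×10^-11 F, so I_d = (1.238×10^-11)(-1.051×10^6) = -1.30×10^-5 A.

-1.30×10^-5 A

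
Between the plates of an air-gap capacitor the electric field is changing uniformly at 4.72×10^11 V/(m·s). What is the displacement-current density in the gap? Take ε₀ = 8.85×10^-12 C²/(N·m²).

4.18 A/m²

J_d = ε₀ ∂E/∂t, so J_d = 4.18 A/m².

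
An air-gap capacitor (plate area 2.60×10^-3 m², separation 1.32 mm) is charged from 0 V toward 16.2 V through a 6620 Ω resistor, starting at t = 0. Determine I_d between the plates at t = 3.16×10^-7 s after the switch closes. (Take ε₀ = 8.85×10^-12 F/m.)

1.58×10^-4 A

With C = ε₀A/d = (8.85×10^-12)(2.60×10^-3)/(1.32×10^-3) = 1.743×10^-11 F, the time constant is τ = RC = 1.154×10^-7 s, so t/τ = 2.738 and e^(−t/τ) = 0.06470.
I_d = I_cond = (V₀/R) e^(−t/τ) = (2.447×10^-3)(0.06470) = 1.58×10^-4 A.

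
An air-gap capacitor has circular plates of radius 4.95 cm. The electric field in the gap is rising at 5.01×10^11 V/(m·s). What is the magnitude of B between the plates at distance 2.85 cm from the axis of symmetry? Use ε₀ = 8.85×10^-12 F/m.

Total displacement current: I_d = ε₀(πR²)(dE/dt) = (8.85×10^-12)(7.698×10^-3)(5.01×10^11) = 0.03413 A.
∮B·dl = μ₀ I_d,enc with I_d,enc = I_d r²/R² = 0.01131 A; so B = μ₀ I_d,enc/(2πr) = 7.94×10^-8 T.

7.94×10^-8 T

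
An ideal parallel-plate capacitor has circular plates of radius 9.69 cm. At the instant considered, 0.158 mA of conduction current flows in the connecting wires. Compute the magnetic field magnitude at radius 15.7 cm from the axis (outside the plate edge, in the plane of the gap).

No conduction current crosses the gap, so I_d there equals the 1.58×10^-4 A in the leads.
For r ≥ R the full I_d is enclosed: B = μ₀ I_d/(2πr) = (4π×10^-7)(1.58×10^-4)/(2π·0.157) = 2.01×10^-10 T.

2.01×10^-10 T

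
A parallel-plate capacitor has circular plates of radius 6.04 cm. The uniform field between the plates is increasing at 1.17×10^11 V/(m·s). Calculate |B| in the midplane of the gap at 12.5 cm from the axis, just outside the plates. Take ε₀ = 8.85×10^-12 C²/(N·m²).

1.90×10^-8 T

I_d = ε₀ dΦ_E/dt = ε₀ πR² (dE/dt) = (8.85×10^-12)(0.01146)(1.17×10^11) = 0.01187 A through the full plate area.
With r > R the enclosed displacement current is the full I_d; B = μ₀ I_d / (2πr) = 1.90×10^-8 T.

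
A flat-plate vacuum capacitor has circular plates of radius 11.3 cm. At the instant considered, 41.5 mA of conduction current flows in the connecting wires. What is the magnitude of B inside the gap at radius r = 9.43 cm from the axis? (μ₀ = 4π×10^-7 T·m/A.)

No conduction current crosses the gap, so I_d there equals the 0.0415 A in the leads.
∮B·dl = μ₀ I_d,enc with I_d,enc = I_d r²/R² = 0.02890 A; so B = μ₀ I_d,enc/(2πr) = 6.13×10^-8 T.

6.13×10^-8 T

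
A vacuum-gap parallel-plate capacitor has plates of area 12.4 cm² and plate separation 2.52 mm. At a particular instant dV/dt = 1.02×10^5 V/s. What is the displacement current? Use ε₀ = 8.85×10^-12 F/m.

4.44×10^-7 A

C = ε₀A/d = (8.85×10^-12)(1.24×10^-3)/(2.52×10^-3) = 4.355×10^-12 F.
I_d = C dV/dt = (4.355×10^-12)(1.02×10^5) = 4.44×10^-7 A.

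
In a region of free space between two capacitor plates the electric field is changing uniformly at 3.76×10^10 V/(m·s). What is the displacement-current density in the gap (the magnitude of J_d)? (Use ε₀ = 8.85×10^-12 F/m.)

J_d = ε₀ dE/dt = (8.85×10^-12)(3.76×10^10) = 0.333 A/m².

0.333 A/m²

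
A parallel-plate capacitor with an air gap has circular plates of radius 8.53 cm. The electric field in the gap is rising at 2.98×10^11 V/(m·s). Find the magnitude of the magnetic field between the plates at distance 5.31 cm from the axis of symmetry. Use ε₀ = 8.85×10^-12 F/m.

Total displacement current: I_d = ε₀(πR²)(dE/dt) = (8.85×10^-12)(0.02286)(2.98×10^11) = 0.06029 A.
An Ampèrian loop of radius r encloses a fraction (r/R)² of I_d. Then B·2πr = μ₀ I_d (r/R)², giving B = μ₀ I_d r/(2πR²) = 8.80×10^-8 T.

8.80×10^-8 T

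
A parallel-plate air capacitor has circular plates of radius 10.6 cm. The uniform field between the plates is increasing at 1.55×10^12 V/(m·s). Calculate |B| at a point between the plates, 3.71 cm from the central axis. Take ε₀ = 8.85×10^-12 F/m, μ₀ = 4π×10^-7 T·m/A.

I_d = ε₀ dΦ_E/dt = ε₀ πR² (dE/dt) = (8.85×10^-12)(0.03530)(1.55×10^12) = 0.4842 A through the full plate area.
∮B·dl = μ₀ I_d,enc with I_d,enc = I_d r²/R² = 0.05931 A; so B = μ₀ I_d,enc/(2πr) = 3.20×10^-7 T.

3.20×10^-7 T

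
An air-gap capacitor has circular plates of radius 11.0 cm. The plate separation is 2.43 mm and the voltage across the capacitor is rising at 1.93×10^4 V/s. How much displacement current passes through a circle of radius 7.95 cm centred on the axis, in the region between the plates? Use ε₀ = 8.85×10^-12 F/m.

1.40×10^-6 A

I_d = C dV/dt with C = ε₀πR²/d = 1.384×10^-10 F, so I_d = (1.384×10^-10)(1.93×10^4) = 2.671×10^-6 A.
Since J_d is uniform, the enclosed fraction is (r/R)² = 0.5223, giving I_d,enc = 1.40×10^-6 A.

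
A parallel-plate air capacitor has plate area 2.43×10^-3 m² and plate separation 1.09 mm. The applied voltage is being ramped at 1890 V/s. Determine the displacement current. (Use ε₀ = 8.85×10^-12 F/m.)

3.73×10^-8 A

The field between the plates is E = V/d, so dE/dt = (1890)/(1.09×10^-3 m) = 1.734×10^6 V/(m·s).
I_d = ε₀ A (dE/dt) = (8.85×10^-12)(2.43×10^-3)(1.734×10^6) = 3.73×10^-8 A.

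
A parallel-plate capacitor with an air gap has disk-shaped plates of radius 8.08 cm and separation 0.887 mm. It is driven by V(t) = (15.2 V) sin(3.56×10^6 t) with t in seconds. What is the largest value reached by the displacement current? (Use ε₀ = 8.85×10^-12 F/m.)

0.0111 A

(dE/dt)_max = V₀ω/d = 6.101×10^10 V/(m·s); ω = 3.56×10^6 rad/s.
I_d,max = ε₀ A (dE/dt)_max = (8.85×10^-12)(0.02051)(6.101×10^10) = 0.0111 A.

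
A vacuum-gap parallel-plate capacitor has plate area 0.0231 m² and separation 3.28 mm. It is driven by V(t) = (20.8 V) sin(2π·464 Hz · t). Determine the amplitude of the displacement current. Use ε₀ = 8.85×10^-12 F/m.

3.78×10^-6 A

The displacement current equals the conduction current C dV/dt, which peaks at C V₀ ω.
With C = ε₀A/d = (8.85×10^-12)(0.0231)/(3.28×10^-3) = 6.233×10^-11 F and ω = 2πf = 2915 rad/s, I_d,max = (6.233×10^-11)(20.8)(2915) = 3.78×10^-6 A.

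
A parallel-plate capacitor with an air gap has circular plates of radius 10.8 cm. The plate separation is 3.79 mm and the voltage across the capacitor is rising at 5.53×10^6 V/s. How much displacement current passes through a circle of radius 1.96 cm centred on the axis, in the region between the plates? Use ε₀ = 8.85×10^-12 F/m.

1.56×10^-5 A

I_d = C dV/dt with C = ε₀πR²/d = 8.556×10^-11 F, so I_d = (8.556×10^-11)(5.53×10^6) = 4.731×10^-4 A.
The field is uniform, so I_d,enc = I_d (r/R)² = (4.731×10^-4)(1.96/10.8)² = 1.56×10^-5 A.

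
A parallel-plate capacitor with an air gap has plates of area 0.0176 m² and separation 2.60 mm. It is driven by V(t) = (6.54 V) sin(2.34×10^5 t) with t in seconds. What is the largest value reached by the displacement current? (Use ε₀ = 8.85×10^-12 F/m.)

9.17×10^-5 A

C = ε₀A/d = (8.85×10^-12)(0.0176)/(2.60×10^-3) = 5.991×10^-11 F; ω = 2.34×10^5 rad/s.
I_d = C dV/dt, so |I_d|_max = C V₀ ω = (5.991×10^-11)(6.54)(2.34×10^5) = 9.17×10^-5 A.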